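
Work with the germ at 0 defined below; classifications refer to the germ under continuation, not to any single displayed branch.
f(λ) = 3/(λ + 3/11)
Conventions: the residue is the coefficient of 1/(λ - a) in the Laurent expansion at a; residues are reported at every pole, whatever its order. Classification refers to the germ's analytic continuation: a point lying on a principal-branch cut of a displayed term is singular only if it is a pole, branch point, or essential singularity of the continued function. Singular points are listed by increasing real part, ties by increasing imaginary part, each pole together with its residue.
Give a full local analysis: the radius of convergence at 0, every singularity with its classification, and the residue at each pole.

Radius of convergence at 0: 3/11.
At -3/11: a pole of order 1; residue 3.

Denominator factor (λ + 3/11): pole of order 1 at -3/11, modulus 3/11.
The radius of convergence is the smallest modulus among the singular points: 3/11.
At the order-1 pole -3/11 set g(λ) = (λ - (-3/11))*f(λ) = 3.
Simple pole: residue = g(a) at a = -3/11, which is 3.


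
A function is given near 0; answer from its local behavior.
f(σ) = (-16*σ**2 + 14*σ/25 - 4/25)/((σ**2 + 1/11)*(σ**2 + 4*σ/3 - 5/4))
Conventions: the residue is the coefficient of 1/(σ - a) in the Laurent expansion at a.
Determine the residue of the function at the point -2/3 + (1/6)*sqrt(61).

The factor σ**2 + 4*σ/3 - 5/4 splits as (σ - a)(σ - a') with a = -2/3 + (1/6)*sqrt(61), a' = -2/3 - (1/6)*sqrt(61). At the order-1 pole a set g(σ) = (σ - a)*f(σ) = [(-16*σ**2 + 14*σ/25 - 4/25)/(σ**2 + 1/11)] / (σ - a').
Simple pole: residue = g(a) at a = -2/3 + (1/6)*sqrt(61), which is 539484/853625 - (36636336/52071125)*sqrt(61).

The residue is 539484/853625 - (36636336/52071125)*sqrt(61).


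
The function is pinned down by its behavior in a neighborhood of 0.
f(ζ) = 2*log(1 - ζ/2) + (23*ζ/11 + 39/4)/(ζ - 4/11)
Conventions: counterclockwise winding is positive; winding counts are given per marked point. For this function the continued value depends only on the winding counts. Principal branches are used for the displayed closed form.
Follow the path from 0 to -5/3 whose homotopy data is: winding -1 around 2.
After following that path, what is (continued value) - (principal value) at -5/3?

The rational part is single-valued and drops out of the difference; each branch term changes only by its own monodromy.
(2)*log(1 - ζ/(2)): each positive loop around 2 adds 2*pi*i to the log, so winding -1 contributes (2)*(-1)*2*pi*i = -(4)*pi*i.
Summing the contributions at ζ = -5/3 gives -(4)*pi*i.

Continued minus principal equals -(4)*pi*i.


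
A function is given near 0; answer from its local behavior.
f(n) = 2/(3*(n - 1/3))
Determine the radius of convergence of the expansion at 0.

Denominator factor (n - 1/3): pole of order 1 at 1/3, modulus 1/3.
The radius of convergence is the smallest modulus among the singular points: 1/3.

The radius of convergence is 1/3.


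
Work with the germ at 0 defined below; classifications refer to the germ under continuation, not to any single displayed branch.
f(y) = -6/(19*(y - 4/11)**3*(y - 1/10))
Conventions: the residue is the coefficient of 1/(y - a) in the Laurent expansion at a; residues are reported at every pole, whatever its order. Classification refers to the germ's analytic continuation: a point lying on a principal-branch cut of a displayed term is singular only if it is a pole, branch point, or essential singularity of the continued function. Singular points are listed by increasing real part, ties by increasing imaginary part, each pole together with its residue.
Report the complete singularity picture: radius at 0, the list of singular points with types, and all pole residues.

Denominator factor (y - 1/10): pole of order 1 at 1/10, modulus 1/10.
Denominator factor (y - 4/11)^3: pole of order 3 at 4/11, modulus 4/11.
The radius of convergence is the smallest modulus among the singular points: 1/10.
At the order-1 pole 1/10 set g(y) = (y - (1/10))*f(y) = -6/(19*(y - 4/11)**3).
Simple pole: residue = g(a) at a = 1/10, which is 7986000/463391.
At the order-3 pole 4/11 set g(y) = (y - (4/11))^3*f(y) = -6/(19*(y - 1/10)).
Order-3 pole: residue = g''(a)/2; g''(4/11) = -15972000/463391, so the residue is -7986000/463391.
List the singular points by increasing real part (a conjugate pair: the negative imaginary part first).

Radius of convergence at 0: 1/10.
At 1/10: a pole of order 1; residue 7986000/463391.
At 4/11: a pole of order 3; residue -7986000/463391.


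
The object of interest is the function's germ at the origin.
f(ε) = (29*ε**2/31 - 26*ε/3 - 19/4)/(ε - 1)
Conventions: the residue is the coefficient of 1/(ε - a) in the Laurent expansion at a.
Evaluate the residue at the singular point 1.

The residue is -4643/372.

At the order-1 pole 1 set g(ε) = (ε - (1))*f(ε) = 29*ε**2/31 - 26*ε/3 - 19/4.
Simple pole: residue = g(a) at a = 1, which is -4643/372.


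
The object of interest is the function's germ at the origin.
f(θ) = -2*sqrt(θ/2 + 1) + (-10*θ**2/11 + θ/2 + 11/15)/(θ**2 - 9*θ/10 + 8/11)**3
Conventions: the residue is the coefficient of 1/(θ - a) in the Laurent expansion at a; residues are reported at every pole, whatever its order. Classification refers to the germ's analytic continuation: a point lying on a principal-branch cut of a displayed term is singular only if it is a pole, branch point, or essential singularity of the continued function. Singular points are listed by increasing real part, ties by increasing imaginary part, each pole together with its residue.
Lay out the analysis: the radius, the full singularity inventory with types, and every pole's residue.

Radius of convergence at 0: (2/11)*sqrt(22).
At -2: an algebraic (square-root) branch point.
At (9/20) - ((1/220)*sqrt(25399))*i: a pole of order 3; residue ((44665000/12310389629)*sqrt(25399))*i.
At (9/20) + ((1/220)*sqrt(25399))*i: a pole of order 3; residue -((44665000/12310389629)*sqrt(25399))*i.


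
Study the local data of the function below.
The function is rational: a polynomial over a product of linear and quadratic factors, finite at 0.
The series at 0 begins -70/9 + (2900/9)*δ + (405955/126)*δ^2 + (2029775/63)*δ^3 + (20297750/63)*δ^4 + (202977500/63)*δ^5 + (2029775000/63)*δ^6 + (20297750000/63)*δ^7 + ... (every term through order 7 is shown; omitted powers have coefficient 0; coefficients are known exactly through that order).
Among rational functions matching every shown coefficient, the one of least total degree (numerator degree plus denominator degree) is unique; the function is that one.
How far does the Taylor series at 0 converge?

The radius of convergence is 1/10.

No rational of total degree below 3 reproduces all 8 coefficients; solving the [2/1] Pade equations on them gives f(δ) = (δ**2/28 - 40*δ + 7/9)/(δ - 1/10), whose expansion matches every shown term.
Denominator factor (δ - 1/10): pole of order 1 at 1/10, modulus 1/10.
The radius of convergence is the smallest modulus among the singular points: 1/10.


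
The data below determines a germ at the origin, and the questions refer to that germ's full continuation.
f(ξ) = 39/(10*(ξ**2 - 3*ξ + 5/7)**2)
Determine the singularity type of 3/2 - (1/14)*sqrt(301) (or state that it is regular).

The denominator factor ξ**2 - 3*ξ + 5/7 vanishes at 3/2 - (1/14)*sqrt(301) and appears to the power 2; the numerator there equals 39/10, nonzero, and no other factor vanishes.
Hence a pole whose order is the multiplicity, 2.

The point is a pole of order 2.


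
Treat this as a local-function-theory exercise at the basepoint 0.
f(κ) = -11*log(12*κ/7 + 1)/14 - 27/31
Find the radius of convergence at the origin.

The radius of convergence is 7/12.

Branch term (-11/14)*log(1 - κ/(-7/12)): its argument vanishes at κ = -7/12, a logarithmic branch point, modulus 7/12.
The radius of convergence is the smallest modulus among the singular points: 7/12.


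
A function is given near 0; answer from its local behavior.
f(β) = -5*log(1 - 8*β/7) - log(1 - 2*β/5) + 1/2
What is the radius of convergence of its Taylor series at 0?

The radius of convergence is 7/8.

Branch term (-5)*log(1 - β/(7/8)): its argument vanishes at β = 7/8, a logarithmic branch point, modulus 7/8.
Branch term (-1)*log(1 - β/(5/2)): its argument vanishes at β = 5/2, a logarithmic branch point, modulus 5/2.
The radius of convergence is the smallest modulus among the singular points: 7/8.


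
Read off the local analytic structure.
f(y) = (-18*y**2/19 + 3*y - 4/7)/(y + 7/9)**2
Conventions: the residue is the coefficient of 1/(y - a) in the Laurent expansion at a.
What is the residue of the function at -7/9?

The residue is 85/19.

At the order-2 pole -7/9 set g(y) = (y - (-7/9))^2*f(y) = -18*y**2/19 + 3*y - 4/7.
Order-2 pole: residue = g'(a); g'(-7/9) = 85/19, so the residue is 85/19.


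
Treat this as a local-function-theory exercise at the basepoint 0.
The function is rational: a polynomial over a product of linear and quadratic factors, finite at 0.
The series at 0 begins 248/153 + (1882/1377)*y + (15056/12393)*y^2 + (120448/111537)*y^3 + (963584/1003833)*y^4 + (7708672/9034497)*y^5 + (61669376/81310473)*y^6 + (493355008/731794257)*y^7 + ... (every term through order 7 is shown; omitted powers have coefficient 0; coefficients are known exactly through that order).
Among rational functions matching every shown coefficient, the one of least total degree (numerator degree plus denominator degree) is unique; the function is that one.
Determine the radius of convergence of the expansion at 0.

The radius of convergence is 9/8.

No rational of total degree below 2 reproduces all 8 coefficients; solving the [1/1] Pade equations on them gives f(y) = (y/12 - 31/17)/(y - 9/8), whose expansion matches every shown term.
Denominator factor (y - 9/8): pole of order 1 at 9/8, modulus 9/8.
The radius of convergence is the smallest modulus among the singular points: 9/8.


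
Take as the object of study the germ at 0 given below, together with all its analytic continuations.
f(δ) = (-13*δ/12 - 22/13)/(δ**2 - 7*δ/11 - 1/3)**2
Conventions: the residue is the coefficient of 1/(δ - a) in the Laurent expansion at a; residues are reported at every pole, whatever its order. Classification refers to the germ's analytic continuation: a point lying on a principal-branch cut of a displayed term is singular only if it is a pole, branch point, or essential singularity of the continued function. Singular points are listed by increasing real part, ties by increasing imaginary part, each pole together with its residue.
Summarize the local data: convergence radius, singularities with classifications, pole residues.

Radius of convergence at 0: -7/22 + (1/66)*sqrt(1893).
At 7/22 - (1/66)*sqrt(1893): a pole of order 2; residue -(845911/20704372)*sqrt(1893).
At 7/22 + (1/66)*sqrt(1893): a pole of order 2; residue (845911/20704372)*sqrt(1893).

Denominator factor (δ**2 - 7*δ/11 - 1/3)^2: discriminant 631/363, real irrational roots 7/22 + (1/66)*sqrt(1893) and 7/22 - (1/66)*sqrt(1893); poles of order 2, moduli 7/22 + (1/66)*sqrt(1893) and -7/22 + (1/66)*sqrt(1893).
The radius of convergence is the smallest modulus among the singular points: -7/22 + (1/66)*sqrt(1893).
The factor δ**2 - 7*δ/11 - 1/3 splits as (δ - a)(δ - a') with a = 7/22 - (1/66)*sqrt(1893), a' = 7/22 + (1/66)*sqrt(1893). At the order-2 pole a set g(δ) = (δ - a)^2*f(δ) = [-13*δ/12 - 22/13] / (δ - a')^2.
Order-2 pole: residue = g'(a); g'(7/22 - (1/66)*sqrt(1893)) = -(845911/20704372)*sqrt(1893), so the residue is -(845911/20704372)*sqrt(1893).
The factor δ**2 - 7*δ/11 - 1/3 splits as (δ - a)(δ - a') with a = 7/22 + (1/66)*sqrt(1893), a' = 7/22 - (1/66)*sqrt(1893). At the order-2 pole a set g(δ) = (δ - a)^2*f(δ) = [-13*δ/12 - 22/13] / (δ - a')^2.
Order-2 pole: residue = g'(a); g'(7/22 + (1/66)*sqrt(1893)) = (845911/20704372)*sqrt(1893), so the residue is (845911/20704372)*sqrt(1893).
List the singular points by increasing real part (a conjugate pair: the negative imaginary part first).


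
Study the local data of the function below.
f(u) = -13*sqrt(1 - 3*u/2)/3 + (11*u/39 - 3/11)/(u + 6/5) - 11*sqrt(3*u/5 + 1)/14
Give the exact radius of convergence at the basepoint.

The radius of convergence is 2/3.

Denominator factor (u + 6/5): pole of order 1 at -6/5, modulus 6/5.
Branch term (-13/3)*sqrt(1 - u/(2/3)): its argument vanishes at u = 2/3, a square-root branch point, modulus 2/3.
Branch term (-11/14)*sqrt(1 - u/(-5/3)): its argument vanishes at u = -5/3, a square-root branch point, modulus 5/3.
The radius of convergence is the smallest modulus among the singular points: 2/3.


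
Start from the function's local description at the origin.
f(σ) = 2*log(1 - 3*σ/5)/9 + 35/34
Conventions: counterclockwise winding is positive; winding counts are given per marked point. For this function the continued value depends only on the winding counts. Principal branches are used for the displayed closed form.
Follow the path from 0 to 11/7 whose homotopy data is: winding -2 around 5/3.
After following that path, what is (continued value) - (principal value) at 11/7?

The rational part is single-valued and drops out of the difference; each branch term changes only by its own monodromy.
(2/9)*log(1 - σ/(5/3)): each positive loop around 5/3 adds 2*pi*i to the log, so winding -2 contributes (2/9)*(-2)*2*pi*i = -(8/9)*pi*i.
Summing the contributions at σ = 11/7 gives -(8/9)*pi*i.

Continued minus principal equals -(8/9)*pi*i.


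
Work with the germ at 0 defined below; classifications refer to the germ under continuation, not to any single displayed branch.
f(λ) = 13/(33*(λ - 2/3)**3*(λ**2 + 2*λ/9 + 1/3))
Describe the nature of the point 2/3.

The point is a pole of order 3.

The denominator factor λ - 2/3 vanishes at 2/3 and appears to the power 3; the numerator there equals 13/33, nonzero, and no other factor vanishes.
Hence a pole whose order is the multiplicity, 3.


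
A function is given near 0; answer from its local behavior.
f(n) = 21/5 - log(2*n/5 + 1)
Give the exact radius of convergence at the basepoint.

The radius of convergence is 5/2.

Branch term (-1)*log(1 - n/(-5/2)): its argument vanishes at n = -5/2, a logarithmic branch point, modulus 5/2.
The radius of convergence is the smallest modulus among the singular points: 5/2.


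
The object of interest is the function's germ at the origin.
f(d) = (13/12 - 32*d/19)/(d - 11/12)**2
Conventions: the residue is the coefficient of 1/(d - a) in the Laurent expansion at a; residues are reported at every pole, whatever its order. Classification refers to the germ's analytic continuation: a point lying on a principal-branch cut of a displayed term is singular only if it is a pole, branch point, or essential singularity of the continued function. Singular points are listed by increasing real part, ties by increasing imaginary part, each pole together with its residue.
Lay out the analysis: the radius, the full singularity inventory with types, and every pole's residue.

Radius of convergence at 0: 11/12.
At 11/12: a pole of order 2; residue -32/19.

Denominator factor (d - 11/12)^2: pole of order 2 at 11/12, modulus 11/12.
The radius of convergence is the smallest modulus among the singular points: 11/12.
At the order-2 pole 11/12 set g(d) = (d - (11/12))^2*f(d) = 13/12 - 32*d/19.
Order-2 pole: residue = g'(a); g'(11/12) = -32/19, so the residue is -32/19.


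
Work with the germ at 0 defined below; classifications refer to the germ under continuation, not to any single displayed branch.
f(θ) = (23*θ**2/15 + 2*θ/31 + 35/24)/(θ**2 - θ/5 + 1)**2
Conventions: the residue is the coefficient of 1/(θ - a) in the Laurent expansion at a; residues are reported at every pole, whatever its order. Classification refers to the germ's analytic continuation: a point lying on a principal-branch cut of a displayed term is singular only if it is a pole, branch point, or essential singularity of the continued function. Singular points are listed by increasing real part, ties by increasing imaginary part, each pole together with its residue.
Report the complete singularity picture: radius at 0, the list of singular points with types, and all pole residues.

Denominator factor (θ**2 - θ/5 + 1)^2: discriminant -99/25, complex-conjugate roots (1/10) + ((3/10)*sqrt(11))*i and (1/10) - ((3/10)*sqrt(11))*i; poles of order 2, moduli 1 and 1.
The radius of convergence is the smallest modulus among the singular points: 1.
The factor θ**2 - θ/5 + 1 splits as (θ - a)(θ - a') with a = (1/10) - ((3/10)*sqrt(11))*i, a' = (1/10) + ((3/10)*sqrt(11))*i. At the order-2 pole a set g(θ) = (θ - a)^2*f(θ) = [23*θ**2/15 + 2*θ/31 + 35/24] / (θ - a')^2.
Order-2 pole: residue = g'(a); g'((1/10) - ((3/10)*sqrt(11))*i) = ((278825/1215324)*sqrt(11))*i, so the residue is ((278825/1215324)*sqrt(11))*i.
The factor θ**2 - θ/5 + 1 splits as (θ - a)(θ - a') with a = (1/10) + ((3/10)*sqrt(11))*i, a' = (1/10) - ((3/10)*sqrt(11))*i. At the order-2 pole a set g(θ) = (θ - a)^2*f(θ) = [23*θ**2/15 + 2*θ/31 + 35/24] / (θ - a')^2.
Order-2 pole: residue = g'(a); g'((1/10) + ((3/10)*sqrt(11))*i) = -((278825/1215324)*sqrt(11))*i, so the residue is -((278825/1215324)*sqrt(11))*i.
List the singular points by increasing real part (a conjugate pair: the negative imaginary part first).

Radius of convergence at 0: 1.
At (1/10) - ((3/10)*sqrt(11))*i: a pole of order 2; residue ((278825/1215324)*sqrt(11))*i.
At (1/10) + ((3/10)*sqrt(11))*i: a pole of order 2; residue -((278825/1215324)*sqrt(11))*i.


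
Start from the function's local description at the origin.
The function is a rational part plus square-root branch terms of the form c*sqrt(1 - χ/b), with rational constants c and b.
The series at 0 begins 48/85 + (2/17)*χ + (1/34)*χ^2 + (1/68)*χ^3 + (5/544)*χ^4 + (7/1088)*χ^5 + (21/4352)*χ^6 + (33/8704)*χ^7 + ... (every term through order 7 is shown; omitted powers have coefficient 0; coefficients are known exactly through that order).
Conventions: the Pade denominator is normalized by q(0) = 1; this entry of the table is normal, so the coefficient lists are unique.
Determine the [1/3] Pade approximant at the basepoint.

Taylor coefficients needed (read off): a_0 = 48/85, a_1 = 2/17, a_2 = 1/34, a_3 = 1/68, a_4 = 5/544.
Write the denominator as Q(χ) = 1 + q1*χ + q2*χ^2 + q3*χ^3. Requiring Q*f - P = O(χ^5) with deg P <= 1 kills the coefficients of χ^2..χ^4 in Q*f:
  χ^2: a_2 + q1*a_1 + q2*a_0 = 0, i.e. 1/34 + (2/17)*q1 + (48/85)*q2 = 0.
  χ^3: a_3 + q1*a_2 + q2*a_1 + q3*a_0 = 0, i.e. 1/68 + (1/34)*q1 + (2/17)*q2 + (48/85)*q3 = 0.
  χ^4: a_4 + q1*a_3 + q2*a_2 + q3*a_1 = 0, i.e. 5/544 + (1/68)*q1 + (1/34)*q2 + (2/17)*q3 = 0.
Solving this linear system: q1 = -115/148, q2 = 65/592, q3 = -5/592.
The numerator is Q*f truncated at degree 1: P0 = a_0 = 48/85; P1 = a_1 + q1*a_0 = -202/629.

The Pade approximant has numerator coefficients [48/85, -202/629]; denominator coefficients [1, -115/148, 65/592, -5/592].


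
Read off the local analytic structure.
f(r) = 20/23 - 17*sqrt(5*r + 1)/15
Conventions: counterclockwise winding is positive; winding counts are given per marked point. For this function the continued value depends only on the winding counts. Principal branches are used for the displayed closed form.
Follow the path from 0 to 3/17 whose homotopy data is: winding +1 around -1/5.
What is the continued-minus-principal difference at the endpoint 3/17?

Continued minus principal equals (8/15)*sqrt(34).

The rational part is single-valued and drops out of the difference; each branch term changes only by its own monodromy.
(-17/15)*sqrt(1 - r/(-1/5)): winding +1 is odd, the square root flips sign, contributing -2*(-17/15)*sqrt(1 - (3/17)/(-1/5)) = -2*(-17/15)*sqrt(32/17) = (8/15)*sqrt(34).
Summing the contributions at r = 3/17 gives (8/15)*sqrt(34).


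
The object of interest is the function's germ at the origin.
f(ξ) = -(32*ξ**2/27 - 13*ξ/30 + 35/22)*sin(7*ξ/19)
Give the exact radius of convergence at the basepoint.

The factor -sin(7*ξ/19) is entire and contributes no finite singular point.
The polynomial part has no poles.
No finite singular points: the Taylor series at 0 converges everywhere.

The radius of convergence is infinite.


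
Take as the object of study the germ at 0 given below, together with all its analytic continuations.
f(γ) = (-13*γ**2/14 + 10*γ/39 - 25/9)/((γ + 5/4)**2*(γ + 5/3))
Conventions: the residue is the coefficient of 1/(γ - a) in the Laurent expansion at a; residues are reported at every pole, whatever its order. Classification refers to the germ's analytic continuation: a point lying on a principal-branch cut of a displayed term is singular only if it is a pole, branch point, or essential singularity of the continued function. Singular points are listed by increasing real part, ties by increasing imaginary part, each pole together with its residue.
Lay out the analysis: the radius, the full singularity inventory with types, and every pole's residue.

Denominator factor (γ + 5/4)^2: pole of order 2 at -5/4, modulus 5/4.
Denominator factor (γ + 5/3): pole of order 1 at -5/3, modulus 5/3.
The radius of convergence is the smallest modulus among the singular points: 5/4.
At the order-1 pole -5/3 set g(γ) = (γ - (-5/3))*f(γ) = (-13*γ**2/14 + 10*γ/39 - 25/9)/(γ + 5/4)**2.
Simple pole: residue = g(a) at a = -5/3, which is -3032/91.
At the order-2 pole -5/4 set g(γ) = (γ - (-5/4))^2*f(γ) = (-13*γ**2/14 + 10*γ/39 - 25/9)/(γ + 5/3).
Order-2 pole: residue = g'(a); g'(-5/4) = 5895/182, so the residue is 5895/182.
List the singular points by increasing real part (a conjugate pair: the negative imaginary part first).

Radius of convergence at 0: 5/4.
At -5/3: a pole of order 1; residue -3032/91.
At -5/4: a pole of order 2; residue 5895/182.


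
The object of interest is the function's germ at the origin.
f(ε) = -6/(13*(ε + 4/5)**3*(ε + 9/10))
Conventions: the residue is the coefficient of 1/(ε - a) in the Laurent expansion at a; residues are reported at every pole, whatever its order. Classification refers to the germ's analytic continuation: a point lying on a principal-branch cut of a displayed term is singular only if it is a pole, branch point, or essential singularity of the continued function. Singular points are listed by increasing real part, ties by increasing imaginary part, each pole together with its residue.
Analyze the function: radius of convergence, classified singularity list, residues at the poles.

Denominator factor (ε + 4/5)^3: pole of order 3 at -4/5, modulus 4/5.
Denominator factor (ε + 9/10): pole of order 1 at -9/10, modulus 9/10.
The radius of convergence is the smallest modulus among the singular points: 4/5.
At the order-1 pole -9/10 set g(ε) = (ε - (-9/10))*f(ε) = -6/(13*(ε + 4/5)**3).
Simple pole: residue = g(a) at a = -9/10, which is 6000/13.
At the order-3 pole -4/5 set g(ε) = (ε - (-4/5))^3*f(ε) = -6/(13*(ε + 9/10)).
Order-3 pole: residue = g''(a)/2; g''(-4/5) = -12000/13, so the residue is -6000/13.
List the singular points by increasing real part (a conjugate pair: the negative imaginary part first).

Radius of convergence at 0: 4/5.
At -9/10: a pole of order 1; residue 6000/13.
At -4/5: a pole of order 3; residue -6000/13.


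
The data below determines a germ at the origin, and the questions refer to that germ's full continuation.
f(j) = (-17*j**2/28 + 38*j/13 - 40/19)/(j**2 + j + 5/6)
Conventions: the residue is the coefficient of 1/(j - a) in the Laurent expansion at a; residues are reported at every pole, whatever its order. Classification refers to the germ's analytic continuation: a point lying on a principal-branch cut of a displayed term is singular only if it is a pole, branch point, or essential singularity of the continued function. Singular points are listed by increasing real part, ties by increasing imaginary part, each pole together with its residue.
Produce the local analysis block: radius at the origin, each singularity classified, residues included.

Radius of convergence at 0: (1/6)*sqrt(30).
At (-1/2) - ((1/6)*sqrt(21))*i: a pole of order 1; residue (1285/728) - ((69805/145236)*sqrt(21))*i.
At (-1/2) + ((1/6)*sqrt(21))*i: a pole of order 1; residue (1285/728) + ((69805/145236)*sqrt(21))*i.


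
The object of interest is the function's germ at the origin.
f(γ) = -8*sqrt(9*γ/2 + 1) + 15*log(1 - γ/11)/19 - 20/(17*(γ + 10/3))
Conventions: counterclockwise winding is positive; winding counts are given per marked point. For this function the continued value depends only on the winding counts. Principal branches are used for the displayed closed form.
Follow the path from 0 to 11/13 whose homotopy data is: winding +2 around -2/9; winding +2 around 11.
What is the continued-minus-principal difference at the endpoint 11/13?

The rational part is single-valued and drops out of the difference; each branch term changes only by its own monodromy.
(-8)*sqrt(1 - γ/(-2/9)): winding +2 is even, the square root returns to the same sheet, contribution 0.
(15/19)*log(1 - γ/(11)): each positive loop around 11 adds 2*pi*i to the log, so winding +2 contributes (15/19)*(2)*2*pi*i = (60/19)*pi*i.
Summing the contributions at γ = 11/13 gives (60/19)*pi*i.

Continued minus principal equals (60/19)*pi*i.


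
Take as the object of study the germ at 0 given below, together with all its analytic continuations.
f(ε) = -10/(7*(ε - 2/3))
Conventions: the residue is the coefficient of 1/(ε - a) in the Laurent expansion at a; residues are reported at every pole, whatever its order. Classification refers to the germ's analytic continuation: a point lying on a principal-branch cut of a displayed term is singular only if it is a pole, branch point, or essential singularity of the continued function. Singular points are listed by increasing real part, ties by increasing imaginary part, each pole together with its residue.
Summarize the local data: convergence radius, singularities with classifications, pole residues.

Denominator factor (ε - 2/3): pole of order 1 at 2/3, modulus 2/3.
The radius of convergence is the smallest modulus among the singular points: 2/3.
At the order-1 pole 2/3 set g(ε) = (ε - (2/3))*f(ε) = -10/7.
Simple pole: residue = g(a) at a = 2/3, which is -10/7.

Radius of convergence at 0: 2/3.
At 2/3: a pole of order 1; residue -10/7.


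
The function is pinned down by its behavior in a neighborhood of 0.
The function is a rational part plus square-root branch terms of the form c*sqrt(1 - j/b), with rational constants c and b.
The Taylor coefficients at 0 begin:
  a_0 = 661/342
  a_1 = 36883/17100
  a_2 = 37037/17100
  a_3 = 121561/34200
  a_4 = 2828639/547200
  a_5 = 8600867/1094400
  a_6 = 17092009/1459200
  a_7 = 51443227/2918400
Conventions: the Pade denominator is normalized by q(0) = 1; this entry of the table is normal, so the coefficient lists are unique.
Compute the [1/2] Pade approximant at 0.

Taylor coefficients needed (read off): a_0 = 661/342, a_1 = 36883/17100, a_2 = 37037/17100, a_3 = 121561/34200.
Write the denominator as Q(j) = 1 + q1*j + q2*j^2. Requiring Q*f - P = O(j^4) with deg P <= 1 kills the coefficients of j^2..j^3 in Q*f:
  j^2: a_2 + q1*a_1 + q2*a_0 = 0, i.e. 37037/17100 + (36883/17100)*q1 + (661/342)*q2 = 0.
  j^3: a_3 + q1*a_2 + q2*a_1 = 0, i.e. 121561/34200 + (37037/17100)*q1 + (36883/17100)*q2 = 0.
Solving this linear system: q1 = 3075406/652071, q2 = -1189375/186306.
The numerator is Q*f truncated at degree 1: P0 = a_0 = 661/342; P1 = a_1 + q1*a_0 = 125692502993/11150414100.

The Pade approximant has numerator coefficients [661/342, 125692502993/11150414100]; denominator coefficients [1, 3075406/652071, -1189375/186306].


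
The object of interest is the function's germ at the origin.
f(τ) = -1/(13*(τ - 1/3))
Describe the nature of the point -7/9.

Denominator factors: τ - 1/3 = -10/9 at τ = -7/9 — none vanishes.
So the germ continues analytically to -7/9.

The point is a regular point.


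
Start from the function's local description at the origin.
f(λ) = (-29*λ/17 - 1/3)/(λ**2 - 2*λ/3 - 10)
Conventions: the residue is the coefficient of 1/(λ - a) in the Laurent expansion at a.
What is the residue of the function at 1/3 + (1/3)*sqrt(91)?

The factor λ**2 - 2*λ/3 - 10 splits as (λ - a)(λ - a') with a = 1/3 + (1/3)*sqrt(91), a' = 1/3 - (1/3)*sqrt(91). At the order-1 pole a set g(λ) = (λ - a)*f(λ) = [-29*λ/17 - 1/3] / (λ - a').
Simple pole: residue = g(a) at a = 1/3 + (1/3)*sqrt(91), which is -29/34 - (23/1547)*sqrt(91).

The residue is -29/34 - (23/1547)*sqrt(91).


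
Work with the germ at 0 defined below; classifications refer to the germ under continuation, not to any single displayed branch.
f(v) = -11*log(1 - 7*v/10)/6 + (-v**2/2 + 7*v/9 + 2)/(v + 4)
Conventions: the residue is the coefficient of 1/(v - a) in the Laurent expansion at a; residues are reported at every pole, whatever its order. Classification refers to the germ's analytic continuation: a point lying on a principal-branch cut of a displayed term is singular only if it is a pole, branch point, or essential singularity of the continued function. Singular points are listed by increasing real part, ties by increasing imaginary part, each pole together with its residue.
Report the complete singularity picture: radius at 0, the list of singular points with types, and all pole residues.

Radius of convergence at 0: 10/7.
At -4: a pole of order 1; residue -82/9.
At 10/7: a logarithmic branch point.

Denominator factor (v + 4): pole of order 1 at -4, modulus 4.
Branch term (-11/6)*log(1 - v/(10/7)): its argument vanishes at v = 10/7, a logarithmic branch point, modulus 10/7.
The radius of convergence is the smallest modulus among the singular points: 10/7.
The branch term is analytic at -4 and contributes nothing to the residue; only the rational part matters.
At the order-1 pole -4 set g(v) = (v - (-4))*(rational part) = -v**2/2 + 7*v/9 + 2.
Simple pole: residue = g(a) at a = -4, which is -82/9.
List the singular points by increasing real part (a conjugate pair: the negative imaginary part first).


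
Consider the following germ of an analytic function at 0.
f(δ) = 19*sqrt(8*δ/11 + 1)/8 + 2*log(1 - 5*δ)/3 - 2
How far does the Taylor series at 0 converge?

Branch term (2/3)*log(1 - δ/(1/5)): its argument vanishes at δ = 1/5, a logarithmic branch point, modulus 1/5.
Branch term (19/8)*sqrt(1 - δ/(-11/8)): its argument vanishes at δ = -11/8, a square-root branch point, modulus 11/8.
The radius of convergence is the smallest modulus among the singular points: 1/5.

The radius of convergence is 1/5.


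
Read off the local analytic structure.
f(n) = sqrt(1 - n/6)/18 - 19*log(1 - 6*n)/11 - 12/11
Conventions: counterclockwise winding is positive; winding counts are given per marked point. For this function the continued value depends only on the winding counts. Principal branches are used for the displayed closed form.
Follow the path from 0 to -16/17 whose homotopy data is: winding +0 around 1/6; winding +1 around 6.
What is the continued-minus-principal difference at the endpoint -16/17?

Continued minus principal equals -(1/459)*sqrt(3009).

The rational part is single-valued and drops out of the difference; each branch term changes only by its own monodromy.
(1/18)*sqrt(1 - n/(6)): winding +1 is odd, the square root flips sign, contributing -2*(1/18)*sqrt(1 - (-16/17)/(6)) = -2*(1/18)*sqrt(59/51) = -(1/459)*sqrt(3009).
(-19/11)*log(1 - n/(1/6)): winding 0 around 1/6, so this term returns to its principal value, contribution 0.
Summing the contributions at n = -16/17 gives -(1/459)*sqrt(3009).


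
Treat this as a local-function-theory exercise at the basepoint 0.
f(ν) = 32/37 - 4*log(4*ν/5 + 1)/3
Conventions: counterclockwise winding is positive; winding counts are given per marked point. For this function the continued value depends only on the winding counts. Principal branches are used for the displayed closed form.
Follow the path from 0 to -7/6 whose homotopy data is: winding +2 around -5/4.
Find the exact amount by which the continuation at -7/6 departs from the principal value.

Continued minus principal equals -(16/3)*pi*i.

The rational part is single-valued and drops out of the difference; each branch term changes only by its own monodromy.
(-4/3)*log(1 - ν/(-5/4)): each positive loop around -5/4 adds 2*pi*i to the log, so winding +2 contributes (-4/3)*(2)*2*pi*i = -(16/3)*pi*i.
Summing the contributions at ν = -7/6 gives -(16/3)*pi*i.


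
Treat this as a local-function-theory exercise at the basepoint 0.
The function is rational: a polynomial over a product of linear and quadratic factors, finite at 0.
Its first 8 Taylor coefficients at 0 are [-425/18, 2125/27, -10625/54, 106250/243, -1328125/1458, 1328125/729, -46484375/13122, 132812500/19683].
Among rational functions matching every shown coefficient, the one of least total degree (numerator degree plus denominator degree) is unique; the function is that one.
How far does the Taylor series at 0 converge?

No rational of total degree below 2 reproduces all 8 coefficients; solving the [0/2] Pade equations on them gives f(θ) = -17/(2*(θ + 3/5)**2), whose expansion matches every shown term.
Denominator factor (θ + 3/5)^2: pole of order 2 at -3/5, modulus 3/5.
The radius of convergence is the smallest modulus among the singular points: 3/5.

The radius of convergence is 3/5.


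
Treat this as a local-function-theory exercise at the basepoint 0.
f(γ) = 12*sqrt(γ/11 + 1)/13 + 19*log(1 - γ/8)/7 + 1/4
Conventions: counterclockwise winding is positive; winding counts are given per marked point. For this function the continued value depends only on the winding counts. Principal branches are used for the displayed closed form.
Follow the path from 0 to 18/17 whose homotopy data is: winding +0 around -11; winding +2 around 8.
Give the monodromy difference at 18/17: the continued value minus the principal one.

Continued minus principal equals (76/7)*pi*i.

The rational part is single-valued and drops out of the difference; each branch term changes only by its own monodromy.
(12/13)*sqrt(1 - γ/(-11)): winding +0 is even, the square root returns to the same sheet, contribution 0.
(19/7)*log(1 - γ/(8)): each positive loop around 8 adds 2*pi*i to the log, so winding +2 contributes (19/7)*(2)*2*pi*i = (76/7)*pi*i.
Summing the contributions at γ = 18/17 gives (76/7)*pi*i.


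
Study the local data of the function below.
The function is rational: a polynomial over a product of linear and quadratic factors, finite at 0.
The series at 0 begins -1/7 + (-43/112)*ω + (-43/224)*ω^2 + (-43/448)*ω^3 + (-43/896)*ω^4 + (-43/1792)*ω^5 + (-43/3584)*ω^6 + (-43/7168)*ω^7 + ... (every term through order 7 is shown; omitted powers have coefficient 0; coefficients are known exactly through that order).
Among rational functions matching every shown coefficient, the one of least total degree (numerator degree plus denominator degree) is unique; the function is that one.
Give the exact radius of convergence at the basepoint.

The radius of convergence is 2.

No rational of total degree below 2 reproduces all 8 coefficients; solving the [1/1] Pade equations on them gives f(ω) = (5*ω/8 + 2/7)/(ω - 2), whose expansion matches every shown term.
Denominator factor (ω - 2): pole of order 1 at 2, modulus 2.
The radius of convergence is the smallest modulus among the singular points: 2.


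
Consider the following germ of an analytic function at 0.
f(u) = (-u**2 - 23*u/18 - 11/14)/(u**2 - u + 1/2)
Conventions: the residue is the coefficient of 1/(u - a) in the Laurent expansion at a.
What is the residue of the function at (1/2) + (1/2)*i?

The factor u**2 - u + 1/2 splits as (u - a)(u - a') with a = (1/2) + (1/2)*i, a' = (1/2) - (1/2)*i. At the order-1 pole a set g(u) = (u - a)*f(u) = [-u**2 - 23*u/18 - 11/14] / (u - a').
Simple pole: residue = g(a) at a = (1/2) + (1/2)*i, which is (-41/36) + (359/252)*i.

The residue is (-41/36) + (359/252)*i.


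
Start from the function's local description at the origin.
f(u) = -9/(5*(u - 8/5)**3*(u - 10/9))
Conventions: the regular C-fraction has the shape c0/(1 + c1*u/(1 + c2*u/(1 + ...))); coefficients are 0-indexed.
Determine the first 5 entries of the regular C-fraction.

The regular C-fraction coefficients are [-405/1024, -111/40, 305/296, -15605/27084, 2053685/9138288].

Taylor coefficients (expand at 0): a_0 = -405/1024, a_1 = -8991/8192, a_2 = -313713/163840, a_3 = -17621793/6553600, a_4 = -1743378471/524288000.
c0 = a_0 = -405/1024. Peel one level at a time: if S = 1 + c*u/S' with S'(0) = 1, then c is the u-coefficient of S and S' = c*u/(S - 1).
S_1 = c0/f = 1 + (-111/40)*u + (183/64)*u^2 + ...; c1 = -111/40.
S_2 = c1*u/(S_1 - 1) = 1 + (305/296)*u + (78025/131424)*u^2 + ...; c2 = 305/296.
S_3 = c2*u/(S_2 - 1) = 1 + (-15605/27084)*u + (277525/2143296)*u^2 + ...; c3 = -15605/27084.
S_4 = c3*u/(S_3 - 1) = 1 + (2053685/9138288)*u + ...; c4 = 2053685/9138288.


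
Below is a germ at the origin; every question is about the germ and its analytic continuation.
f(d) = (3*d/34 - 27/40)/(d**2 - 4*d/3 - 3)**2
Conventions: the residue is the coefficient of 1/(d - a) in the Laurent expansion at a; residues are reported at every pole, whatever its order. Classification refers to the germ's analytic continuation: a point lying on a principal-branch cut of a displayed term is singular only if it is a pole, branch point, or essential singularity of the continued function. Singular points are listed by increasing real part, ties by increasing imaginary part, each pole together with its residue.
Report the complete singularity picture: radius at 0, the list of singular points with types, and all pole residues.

Denominator factor (d**2 - 4*d/3 - 3)^2: discriminant 124/9, real irrational roots 2/3 + (1/3)*sqrt(31) and 2/3 - (1/3)*sqrt(31); poles of order 2, moduli 2/3 + (1/3)*sqrt(31) and -2/3 + (1/3)*sqrt(31).
The radius of convergence is the smallest modulus among the singular points: -2/3 + (1/3)*sqrt(31).
The factor d**2 - 4*d/3 - 3 splits as (d - a)(d - a') with a = 2/3 - (1/3)*sqrt(31), a' = 2/3 + (1/3)*sqrt(31). At the order-2 pole a set g(d) = (d - a)^2*f(d) = [3*d/34 - 27/40] / (d - a')^2.
Order-2 pole: residue = g'(a); g'(2/3 - (1/3)*sqrt(31)) = -(11313/2613920)*sqrt(31), so the residue is -(11313/2613920)*sqrt(31).
The factor d**2 - 4*d/3 - 3 splits as (d - a)(d - a') with a = 2/3 + (1/3)*sqrt(31), a' = 2/3 - (1/3)*sqrt(31). At the order-2 pole a set g(d) = (d - a)^2*f(d) = [3*d/34 - 27/40] / (d - a')^2.
Order-2 pole: residue = g'(a); g'(2/3 + (1/3)*sqrt(31)) = (11313/2613920)*sqrt(31), so the residue is (11313/2613920)*sqrt(31).
List the singular points by increasing real part (a conjugate pair: the negative imaginary part first).

Radius of convergence at 0: -2/3 + (1/3)*sqrt(31).
At 2/3 - (1/3)*sqrt(31): a pole of order 2; residue -(11313/2613920)*sqrt(31).
At 2/3 + (1/3)*sqrt(31): a pole of order 2; residue (11313/2613920)*sqrt(31).


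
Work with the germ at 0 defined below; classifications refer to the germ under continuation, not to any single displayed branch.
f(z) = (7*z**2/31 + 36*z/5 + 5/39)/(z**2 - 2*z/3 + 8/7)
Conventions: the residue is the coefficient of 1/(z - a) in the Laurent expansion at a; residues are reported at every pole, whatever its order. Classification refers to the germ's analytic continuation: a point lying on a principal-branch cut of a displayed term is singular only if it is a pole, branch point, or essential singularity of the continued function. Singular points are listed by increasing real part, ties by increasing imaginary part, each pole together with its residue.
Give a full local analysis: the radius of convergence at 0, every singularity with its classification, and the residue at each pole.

Radius of convergence at 0: (2/7)*sqrt(14).
At (1/3) - ((1/21)*sqrt(455))*i: a pole of order 1; residue (1709/465) + ((42079/785850)*sqrt(455))*i.
At (1/3) + ((1/21)*sqrt(455))*i: a pole of order 1; residue (1709/465) - ((42079/785850)*sqrt(455))*i.


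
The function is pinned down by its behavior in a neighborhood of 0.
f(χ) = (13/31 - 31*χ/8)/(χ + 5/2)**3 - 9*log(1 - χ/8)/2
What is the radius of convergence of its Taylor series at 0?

The radius of convergence is 5/2.

Denominator factor (χ + 5/2)^3: pole of order 3 at -5/2, modulus 5/2.
Branch term (-9/2)*log(1 - χ/(8)): its argument vanishes at χ = 8, a logarithmic branch point, modulus 8.
The radius of convergence is the smallest modulus among the singular points: 5/2.
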